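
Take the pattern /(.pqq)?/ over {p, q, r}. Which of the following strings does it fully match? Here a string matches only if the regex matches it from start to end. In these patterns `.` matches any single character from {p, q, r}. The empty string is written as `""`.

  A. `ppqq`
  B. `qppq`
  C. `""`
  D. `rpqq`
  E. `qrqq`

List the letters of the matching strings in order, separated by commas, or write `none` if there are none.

A. `ppqq` → match
B. `qppq` → no match
C. `""` → match
D. `rpqq` → match
E. `qrqq` → no match

A, C, D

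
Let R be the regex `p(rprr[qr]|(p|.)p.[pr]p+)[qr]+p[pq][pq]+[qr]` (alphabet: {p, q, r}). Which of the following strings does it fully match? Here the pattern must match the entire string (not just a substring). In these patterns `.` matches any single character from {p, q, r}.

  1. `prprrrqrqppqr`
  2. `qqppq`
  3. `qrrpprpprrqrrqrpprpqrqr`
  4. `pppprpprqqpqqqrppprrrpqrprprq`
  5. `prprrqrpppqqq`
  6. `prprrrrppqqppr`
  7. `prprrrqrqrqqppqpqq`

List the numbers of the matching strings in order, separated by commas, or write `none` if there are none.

1, 5, 6, 7

1 → match
2. `qqppq` → no match — must start with `p`
3 → no match — must start with `p`
4 → no match
5 → match
6 → match
7 → match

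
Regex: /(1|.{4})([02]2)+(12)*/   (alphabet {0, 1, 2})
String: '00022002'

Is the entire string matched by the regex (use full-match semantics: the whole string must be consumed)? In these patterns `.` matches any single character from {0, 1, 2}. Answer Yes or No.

No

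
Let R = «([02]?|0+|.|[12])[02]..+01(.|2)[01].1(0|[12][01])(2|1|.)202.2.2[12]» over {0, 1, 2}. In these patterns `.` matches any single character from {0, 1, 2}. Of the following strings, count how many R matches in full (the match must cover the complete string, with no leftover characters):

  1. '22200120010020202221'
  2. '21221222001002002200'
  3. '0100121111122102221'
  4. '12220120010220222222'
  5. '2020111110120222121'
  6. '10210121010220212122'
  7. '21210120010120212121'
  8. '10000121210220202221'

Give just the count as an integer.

6

1 → match
2 → no match
3 → no match
4 → match
5 → match
6 → match
7 → match
8 → match
Total matched: 6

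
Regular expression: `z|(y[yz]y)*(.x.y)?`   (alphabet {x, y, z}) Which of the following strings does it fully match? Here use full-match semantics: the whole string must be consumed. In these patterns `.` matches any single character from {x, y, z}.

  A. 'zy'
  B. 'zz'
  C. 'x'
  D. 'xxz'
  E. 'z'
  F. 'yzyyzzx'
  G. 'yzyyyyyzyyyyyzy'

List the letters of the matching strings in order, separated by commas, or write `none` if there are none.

A → no match
B → no match
C → no match
D → no match
E → match
F → no match
G → match

E, G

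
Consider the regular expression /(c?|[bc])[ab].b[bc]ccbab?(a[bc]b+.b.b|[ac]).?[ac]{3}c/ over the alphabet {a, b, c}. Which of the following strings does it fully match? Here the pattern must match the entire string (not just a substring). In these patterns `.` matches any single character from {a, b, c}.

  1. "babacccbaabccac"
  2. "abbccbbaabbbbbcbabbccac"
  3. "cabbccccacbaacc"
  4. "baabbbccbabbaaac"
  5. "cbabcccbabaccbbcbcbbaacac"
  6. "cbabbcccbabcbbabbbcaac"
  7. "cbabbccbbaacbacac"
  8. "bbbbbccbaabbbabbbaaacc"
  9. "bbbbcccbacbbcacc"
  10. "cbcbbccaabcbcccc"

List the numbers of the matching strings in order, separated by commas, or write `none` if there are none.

8

1 → no match
2 → no match
3 → no match
4 → no match
5 → no match
6 → no match
7 → no match
8 → match
9 → no match
10 → no match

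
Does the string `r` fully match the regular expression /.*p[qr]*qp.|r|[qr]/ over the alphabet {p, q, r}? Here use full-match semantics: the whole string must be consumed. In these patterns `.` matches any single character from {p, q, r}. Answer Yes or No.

Yes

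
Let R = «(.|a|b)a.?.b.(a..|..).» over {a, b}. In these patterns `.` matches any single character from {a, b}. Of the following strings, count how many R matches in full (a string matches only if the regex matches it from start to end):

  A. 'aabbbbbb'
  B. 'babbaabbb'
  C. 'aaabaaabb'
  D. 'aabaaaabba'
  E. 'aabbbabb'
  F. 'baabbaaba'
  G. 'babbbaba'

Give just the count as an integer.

6

A → match
B → match
C → match
D → no match
E → match
F → match
G → match
Total matched: 6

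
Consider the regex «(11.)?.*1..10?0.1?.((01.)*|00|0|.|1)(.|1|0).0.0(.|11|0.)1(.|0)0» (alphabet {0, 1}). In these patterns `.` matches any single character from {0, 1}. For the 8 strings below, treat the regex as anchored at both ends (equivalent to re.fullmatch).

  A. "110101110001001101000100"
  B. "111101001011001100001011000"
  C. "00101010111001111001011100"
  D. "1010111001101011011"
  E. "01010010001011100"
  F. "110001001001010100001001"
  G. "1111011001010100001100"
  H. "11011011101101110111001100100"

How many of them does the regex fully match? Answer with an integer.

1

A → no match
B → no match
C → no match
D → no match — must end with "0"
E → no match
F → no match — must end with "0"
G → match
H → no match
Total matched: 1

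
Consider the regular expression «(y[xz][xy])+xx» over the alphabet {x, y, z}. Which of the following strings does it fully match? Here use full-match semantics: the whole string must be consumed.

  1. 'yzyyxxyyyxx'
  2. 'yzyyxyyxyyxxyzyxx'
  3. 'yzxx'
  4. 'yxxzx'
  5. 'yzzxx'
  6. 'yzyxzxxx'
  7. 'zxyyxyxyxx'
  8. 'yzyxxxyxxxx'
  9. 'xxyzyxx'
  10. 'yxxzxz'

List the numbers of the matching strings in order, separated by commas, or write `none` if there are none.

2

1 → no match
2 → match
3 → no match
4 → no match — must end with 'xx'
5 → no match
6 → no match
7 → no match — must start with 'y'
8 → no match
9 → no match — must start with 'y'
10 → no match — must end with 'xx'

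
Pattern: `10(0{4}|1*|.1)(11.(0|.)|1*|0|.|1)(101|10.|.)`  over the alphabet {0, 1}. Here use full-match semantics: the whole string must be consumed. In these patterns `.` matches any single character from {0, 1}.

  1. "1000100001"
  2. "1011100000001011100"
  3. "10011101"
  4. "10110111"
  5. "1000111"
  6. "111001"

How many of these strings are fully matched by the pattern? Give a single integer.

1

1 → no match
2 → no match
3 → match
4 → no match
5 → no match
6 → no match — must start with "10"
Total matched: 1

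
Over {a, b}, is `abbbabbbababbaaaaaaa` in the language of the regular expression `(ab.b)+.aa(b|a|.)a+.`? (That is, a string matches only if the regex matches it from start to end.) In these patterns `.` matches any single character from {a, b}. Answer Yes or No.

Yes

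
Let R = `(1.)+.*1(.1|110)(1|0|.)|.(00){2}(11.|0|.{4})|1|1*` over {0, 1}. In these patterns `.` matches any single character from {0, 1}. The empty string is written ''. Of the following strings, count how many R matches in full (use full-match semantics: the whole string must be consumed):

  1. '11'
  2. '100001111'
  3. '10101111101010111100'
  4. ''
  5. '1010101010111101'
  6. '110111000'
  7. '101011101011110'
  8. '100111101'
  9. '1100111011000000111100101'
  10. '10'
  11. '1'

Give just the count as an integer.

1 → match
2 → match
3 → match
4 → match
5 → match
6 → no match
7 → match
8 → match
9 → no match
10 → no match
11 → match
Total matched: 8

8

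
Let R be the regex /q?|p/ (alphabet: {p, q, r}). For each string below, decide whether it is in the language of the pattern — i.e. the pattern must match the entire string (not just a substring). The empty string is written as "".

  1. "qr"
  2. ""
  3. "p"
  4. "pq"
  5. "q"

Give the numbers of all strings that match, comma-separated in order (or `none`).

2, 3, 5

1 → no match
2 → match
3 → match
4 → no match
5 → match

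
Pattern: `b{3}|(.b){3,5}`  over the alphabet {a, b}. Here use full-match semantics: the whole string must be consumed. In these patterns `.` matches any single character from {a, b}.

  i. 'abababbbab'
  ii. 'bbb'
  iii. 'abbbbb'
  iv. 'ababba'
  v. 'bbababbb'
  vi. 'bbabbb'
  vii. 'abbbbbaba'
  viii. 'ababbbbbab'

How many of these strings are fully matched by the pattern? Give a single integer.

i. 'abababbbab' → match
ii. 'bbb' → match
iii. 'abbbbb' → match
iv. 'ababba' → no match — must end with 'b'
v. 'bbababbb' → match
vi. 'bbabbb' → match
vii. 'abbbbbaba' → no match — must end with 'b'
viii. 'ababbbbbab' → match
Total matched: 6

6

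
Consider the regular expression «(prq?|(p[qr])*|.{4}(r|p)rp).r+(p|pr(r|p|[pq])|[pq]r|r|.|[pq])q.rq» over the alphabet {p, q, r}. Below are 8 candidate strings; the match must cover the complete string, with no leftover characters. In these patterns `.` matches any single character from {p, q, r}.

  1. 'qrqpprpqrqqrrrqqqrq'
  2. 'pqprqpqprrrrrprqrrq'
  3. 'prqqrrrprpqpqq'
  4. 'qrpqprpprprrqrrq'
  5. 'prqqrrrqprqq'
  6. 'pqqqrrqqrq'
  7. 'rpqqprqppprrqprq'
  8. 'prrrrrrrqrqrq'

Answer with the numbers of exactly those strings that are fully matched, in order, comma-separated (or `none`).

4

1 → no match
2 → no match
3 → no match — must end with 'rq'
4 → match
5 → no match — must end with 'rq'
6 → no match
7 → no match
8 → no match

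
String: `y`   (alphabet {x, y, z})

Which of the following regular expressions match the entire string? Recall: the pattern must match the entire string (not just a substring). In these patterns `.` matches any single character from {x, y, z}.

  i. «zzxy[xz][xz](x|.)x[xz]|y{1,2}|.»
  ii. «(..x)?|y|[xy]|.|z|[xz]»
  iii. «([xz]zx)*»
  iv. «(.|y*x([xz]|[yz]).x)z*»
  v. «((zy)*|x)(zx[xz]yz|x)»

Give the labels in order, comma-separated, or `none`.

i → match
ii → match
iii → no match
iv → match
v → no match

i, ii, iv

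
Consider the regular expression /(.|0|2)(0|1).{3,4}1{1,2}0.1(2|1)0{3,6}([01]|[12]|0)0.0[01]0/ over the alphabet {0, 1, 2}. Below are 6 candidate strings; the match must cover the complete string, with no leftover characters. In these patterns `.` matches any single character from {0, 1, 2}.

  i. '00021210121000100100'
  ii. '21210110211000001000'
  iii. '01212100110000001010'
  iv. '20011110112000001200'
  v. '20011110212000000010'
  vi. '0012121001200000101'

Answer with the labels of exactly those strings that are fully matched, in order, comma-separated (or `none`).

ii, iii, v

i → no match
ii → match
iii → match
iv → no match
v → match
vi → no match — must end with '0'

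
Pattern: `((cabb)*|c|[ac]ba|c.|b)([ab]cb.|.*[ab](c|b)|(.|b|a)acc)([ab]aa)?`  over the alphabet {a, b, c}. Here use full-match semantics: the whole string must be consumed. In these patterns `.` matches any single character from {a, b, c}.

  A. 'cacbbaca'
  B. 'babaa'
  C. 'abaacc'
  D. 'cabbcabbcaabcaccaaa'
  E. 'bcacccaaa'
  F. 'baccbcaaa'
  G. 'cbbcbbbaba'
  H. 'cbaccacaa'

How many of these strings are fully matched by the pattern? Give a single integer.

A. 'cacbbaca' → no match
B. 'babaa' → no match
C. 'abaacc' → no match
D → no match
E. 'bcacccaaa' → no match
F. 'baccbcaaa' → match
G. 'cbbcbbbaba' → no match
H. 'cbaccacaa' → no match
Total matched: 1

1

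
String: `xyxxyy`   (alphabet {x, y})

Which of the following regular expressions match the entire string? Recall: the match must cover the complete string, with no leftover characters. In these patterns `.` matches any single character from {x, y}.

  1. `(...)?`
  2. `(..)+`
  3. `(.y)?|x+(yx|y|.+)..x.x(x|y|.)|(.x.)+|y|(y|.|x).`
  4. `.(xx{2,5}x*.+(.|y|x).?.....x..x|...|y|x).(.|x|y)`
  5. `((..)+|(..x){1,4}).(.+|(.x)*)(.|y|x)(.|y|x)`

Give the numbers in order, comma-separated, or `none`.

2, 4, 5

1 → no match
2 → match
3 → no match
4 → match
5 → match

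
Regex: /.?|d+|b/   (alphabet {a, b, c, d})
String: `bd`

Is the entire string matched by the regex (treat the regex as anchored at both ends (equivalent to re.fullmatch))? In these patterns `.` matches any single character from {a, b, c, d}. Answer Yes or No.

No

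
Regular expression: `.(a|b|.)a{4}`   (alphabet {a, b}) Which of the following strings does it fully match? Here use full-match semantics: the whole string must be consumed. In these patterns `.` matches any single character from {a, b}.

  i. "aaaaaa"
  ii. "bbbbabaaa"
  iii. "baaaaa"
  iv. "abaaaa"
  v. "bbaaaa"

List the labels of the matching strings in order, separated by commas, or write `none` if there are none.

i, iii, iv, v

i → match
ii → no match
iii → match
iv → match
v → match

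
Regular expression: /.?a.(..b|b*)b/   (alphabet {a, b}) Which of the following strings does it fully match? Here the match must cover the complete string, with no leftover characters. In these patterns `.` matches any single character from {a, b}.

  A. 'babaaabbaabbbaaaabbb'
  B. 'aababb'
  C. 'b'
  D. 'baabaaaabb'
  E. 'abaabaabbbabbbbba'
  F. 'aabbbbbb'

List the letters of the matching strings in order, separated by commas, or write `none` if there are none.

B, F

A → no match
B → match
C → no match
D → no match
E → no match — must end with 'b'
F → match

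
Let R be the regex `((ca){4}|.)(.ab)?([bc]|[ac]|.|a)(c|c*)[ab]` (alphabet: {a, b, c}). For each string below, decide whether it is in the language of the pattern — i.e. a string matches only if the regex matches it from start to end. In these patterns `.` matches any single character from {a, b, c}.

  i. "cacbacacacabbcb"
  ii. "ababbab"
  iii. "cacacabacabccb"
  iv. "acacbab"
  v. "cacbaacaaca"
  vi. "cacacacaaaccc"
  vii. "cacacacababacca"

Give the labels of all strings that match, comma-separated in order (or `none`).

vii

i → no match
ii → no match
iii → no match
iv → no match
v → no match
vi → no match
vii → match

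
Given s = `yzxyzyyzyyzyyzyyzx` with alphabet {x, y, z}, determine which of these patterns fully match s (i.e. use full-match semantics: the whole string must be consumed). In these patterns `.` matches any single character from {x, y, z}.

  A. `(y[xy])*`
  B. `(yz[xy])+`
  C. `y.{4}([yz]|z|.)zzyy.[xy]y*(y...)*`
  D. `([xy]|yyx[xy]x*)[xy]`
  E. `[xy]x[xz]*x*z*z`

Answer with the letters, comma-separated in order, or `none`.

B

A → no match
B → match
C → no match
D → no match
E → no match — must end with `z`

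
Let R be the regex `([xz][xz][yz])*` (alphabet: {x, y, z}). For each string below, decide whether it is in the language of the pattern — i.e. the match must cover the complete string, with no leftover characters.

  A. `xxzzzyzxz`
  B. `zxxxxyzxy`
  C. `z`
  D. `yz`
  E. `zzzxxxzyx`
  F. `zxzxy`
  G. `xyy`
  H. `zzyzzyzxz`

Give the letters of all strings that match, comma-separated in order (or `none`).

A → match
B → no match
C → no match
D → no match
E → no match
F → no match
G → no match
H → match

A, H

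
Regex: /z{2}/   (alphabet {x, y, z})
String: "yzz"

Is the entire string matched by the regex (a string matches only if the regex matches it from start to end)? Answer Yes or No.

Every match must start with "z", but "yzz" does not.

No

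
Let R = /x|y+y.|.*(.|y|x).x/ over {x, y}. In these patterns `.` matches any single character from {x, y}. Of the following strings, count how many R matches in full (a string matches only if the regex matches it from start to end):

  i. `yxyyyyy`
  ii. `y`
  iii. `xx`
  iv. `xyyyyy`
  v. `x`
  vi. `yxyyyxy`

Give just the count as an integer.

1

i. `yxyyyyy` → no match
ii. `y` → no match
iii. `xx` → no match
iv. `xyyyyy` → no match
v. `x` → match
vi. `yxyyyxy` → no match
Total matched: 1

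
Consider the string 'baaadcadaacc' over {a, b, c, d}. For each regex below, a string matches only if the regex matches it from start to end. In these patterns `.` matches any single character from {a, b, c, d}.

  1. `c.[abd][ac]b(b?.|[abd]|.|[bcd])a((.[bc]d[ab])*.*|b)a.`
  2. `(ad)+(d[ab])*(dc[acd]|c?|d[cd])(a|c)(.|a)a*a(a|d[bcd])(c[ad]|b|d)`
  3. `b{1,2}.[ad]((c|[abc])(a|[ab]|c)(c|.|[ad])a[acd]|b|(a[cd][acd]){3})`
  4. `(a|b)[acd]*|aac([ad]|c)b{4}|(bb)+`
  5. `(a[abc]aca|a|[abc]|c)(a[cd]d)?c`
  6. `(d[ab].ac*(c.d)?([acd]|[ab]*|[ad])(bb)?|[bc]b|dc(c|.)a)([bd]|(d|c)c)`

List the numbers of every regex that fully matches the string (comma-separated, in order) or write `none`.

3, 4

1 → no match — must start with 'c'
2 → no match — must start with 'ad'
3 → match
4 → match
5 → no match
6 → no match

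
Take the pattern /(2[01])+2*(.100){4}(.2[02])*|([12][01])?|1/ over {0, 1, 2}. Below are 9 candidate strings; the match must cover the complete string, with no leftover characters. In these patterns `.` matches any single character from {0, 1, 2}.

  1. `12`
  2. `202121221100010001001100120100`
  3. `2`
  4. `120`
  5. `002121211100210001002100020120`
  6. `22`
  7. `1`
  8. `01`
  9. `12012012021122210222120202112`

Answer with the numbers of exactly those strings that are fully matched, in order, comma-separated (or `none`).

7

1 → no match
2 → no match
3 → no match
4 → no match
5 → no match
6 → no match
7 → match
8 → no match
9 → no match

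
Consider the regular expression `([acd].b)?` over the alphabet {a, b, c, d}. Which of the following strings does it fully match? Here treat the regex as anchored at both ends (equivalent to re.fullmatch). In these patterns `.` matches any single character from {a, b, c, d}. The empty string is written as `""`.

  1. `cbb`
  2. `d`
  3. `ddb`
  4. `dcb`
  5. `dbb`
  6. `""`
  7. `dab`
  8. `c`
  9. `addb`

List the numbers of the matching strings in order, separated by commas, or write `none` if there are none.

1. `cbb` → match
2. `d` → no match
3. `ddb` → match
4. `dcb` → match
5. `dbb` → match
6. `""` → match
7. `dab` → match
8. `c` → no match
9. `addb` → no match

1, 3, 4, 5, 6, 7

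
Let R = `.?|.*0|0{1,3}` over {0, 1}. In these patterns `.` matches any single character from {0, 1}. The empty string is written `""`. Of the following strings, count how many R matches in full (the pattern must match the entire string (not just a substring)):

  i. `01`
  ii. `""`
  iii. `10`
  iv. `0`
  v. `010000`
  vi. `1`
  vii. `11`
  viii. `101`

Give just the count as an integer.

5

i → no match
ii → match
iii → match
iv → match
v → match
vi → match
vii → no match
viii → no match
Total matched: 5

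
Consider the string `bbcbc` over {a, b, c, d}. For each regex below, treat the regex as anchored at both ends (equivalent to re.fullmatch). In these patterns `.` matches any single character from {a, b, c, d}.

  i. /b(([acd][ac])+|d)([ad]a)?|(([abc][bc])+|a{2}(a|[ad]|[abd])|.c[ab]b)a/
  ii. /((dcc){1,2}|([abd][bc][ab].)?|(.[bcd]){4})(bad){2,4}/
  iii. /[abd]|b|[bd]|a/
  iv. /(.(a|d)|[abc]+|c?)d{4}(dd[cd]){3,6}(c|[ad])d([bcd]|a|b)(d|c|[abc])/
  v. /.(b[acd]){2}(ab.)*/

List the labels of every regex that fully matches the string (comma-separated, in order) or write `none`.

v

i → no match
ii → no match — must end with `bad`
iii → no match
iv → no match
v → match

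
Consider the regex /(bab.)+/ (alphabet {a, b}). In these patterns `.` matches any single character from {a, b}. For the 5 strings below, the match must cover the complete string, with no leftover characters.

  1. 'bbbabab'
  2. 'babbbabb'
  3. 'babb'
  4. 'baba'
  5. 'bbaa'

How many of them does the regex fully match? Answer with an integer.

3

1 → no match — must start with 'bab'
2 → match
3 → match
4 → match
5 → no match — must start with 'bab'
Total matched: 3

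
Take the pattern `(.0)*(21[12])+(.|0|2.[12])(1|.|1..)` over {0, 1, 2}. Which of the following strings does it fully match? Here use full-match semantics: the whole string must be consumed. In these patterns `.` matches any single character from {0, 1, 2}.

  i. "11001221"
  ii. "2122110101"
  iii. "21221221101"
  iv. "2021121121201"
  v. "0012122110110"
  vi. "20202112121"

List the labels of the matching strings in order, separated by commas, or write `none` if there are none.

ii, iii, iv, vi

i → no match
ii → match
iii → match
iv → match
v → no match
vi → match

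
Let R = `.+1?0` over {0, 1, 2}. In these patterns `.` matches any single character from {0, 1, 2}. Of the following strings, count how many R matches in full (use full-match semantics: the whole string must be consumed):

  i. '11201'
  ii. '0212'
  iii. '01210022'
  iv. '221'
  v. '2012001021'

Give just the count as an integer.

i → no match — must end with '0'
ii → no match — must end with '0'
iii → no match — must end with '0'
iv → no match — must end with '0'
v → no match — must end with '0'
Total matched: 0

0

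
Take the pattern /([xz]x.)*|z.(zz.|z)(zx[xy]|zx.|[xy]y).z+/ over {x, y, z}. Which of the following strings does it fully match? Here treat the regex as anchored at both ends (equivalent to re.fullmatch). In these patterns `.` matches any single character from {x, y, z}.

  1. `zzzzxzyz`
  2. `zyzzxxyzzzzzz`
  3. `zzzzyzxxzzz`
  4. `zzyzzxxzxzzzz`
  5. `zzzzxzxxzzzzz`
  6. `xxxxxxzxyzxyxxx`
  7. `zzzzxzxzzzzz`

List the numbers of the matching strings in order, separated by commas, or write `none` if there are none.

1, 2, 3, 5, 6, 7

1. `zzzzxzyz` → match
2 → match
3. `zzzzyzxxzzz` → match
4 → no match
5 → match
6 → match
7. `zzzzxzxzzzzz` → match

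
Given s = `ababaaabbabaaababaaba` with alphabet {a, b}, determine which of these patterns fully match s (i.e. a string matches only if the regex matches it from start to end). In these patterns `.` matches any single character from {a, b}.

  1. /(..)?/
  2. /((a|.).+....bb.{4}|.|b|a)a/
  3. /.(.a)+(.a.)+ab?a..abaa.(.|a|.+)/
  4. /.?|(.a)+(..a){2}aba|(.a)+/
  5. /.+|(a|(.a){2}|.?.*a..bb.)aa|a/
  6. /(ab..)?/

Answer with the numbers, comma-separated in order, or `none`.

1 → no match
2 → no match
3 → match
4 → no match
5 → match
6 → no match

3, 5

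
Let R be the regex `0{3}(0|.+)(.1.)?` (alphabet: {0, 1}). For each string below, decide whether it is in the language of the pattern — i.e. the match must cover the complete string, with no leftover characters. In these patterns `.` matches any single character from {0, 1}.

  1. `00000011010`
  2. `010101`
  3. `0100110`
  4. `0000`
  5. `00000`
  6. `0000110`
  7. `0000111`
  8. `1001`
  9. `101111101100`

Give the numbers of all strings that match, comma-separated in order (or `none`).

1, 4, 5, 6, 7

1 → match
2 → no match
3 → no match
4 → match
5 → match
6 → match
7 → match
8 → no match — must start with `0`
9 → no match — must start with `0`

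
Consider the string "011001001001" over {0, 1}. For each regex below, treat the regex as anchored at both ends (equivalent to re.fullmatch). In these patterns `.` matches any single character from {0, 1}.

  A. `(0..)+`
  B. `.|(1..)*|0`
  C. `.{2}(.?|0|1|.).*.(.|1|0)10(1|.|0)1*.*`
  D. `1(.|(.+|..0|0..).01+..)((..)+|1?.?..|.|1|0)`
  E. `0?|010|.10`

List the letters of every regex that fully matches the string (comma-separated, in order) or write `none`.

A, C

A → match
B → no match
C → match
D → no match — must start with "1"
E → no match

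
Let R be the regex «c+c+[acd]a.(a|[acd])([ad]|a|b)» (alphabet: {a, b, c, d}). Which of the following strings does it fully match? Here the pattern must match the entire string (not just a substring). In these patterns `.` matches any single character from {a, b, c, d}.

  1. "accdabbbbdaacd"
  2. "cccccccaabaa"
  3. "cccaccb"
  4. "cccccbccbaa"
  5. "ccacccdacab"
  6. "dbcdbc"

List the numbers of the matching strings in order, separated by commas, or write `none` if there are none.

2, 3

1 → no match — must start with "c"
2 → match
3 → match
4 → no match
5 → no match
6 → no match — must start with "c"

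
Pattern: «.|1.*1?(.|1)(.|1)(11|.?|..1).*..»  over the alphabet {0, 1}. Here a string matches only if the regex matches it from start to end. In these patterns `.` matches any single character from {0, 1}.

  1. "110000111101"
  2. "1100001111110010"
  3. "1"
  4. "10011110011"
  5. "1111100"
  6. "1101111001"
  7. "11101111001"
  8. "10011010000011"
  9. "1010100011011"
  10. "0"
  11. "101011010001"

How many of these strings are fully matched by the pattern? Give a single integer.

1 → match
2 → match
3 → match
4 → match
5 → match
6 → match
7 → match
8 → match
9 → match
10 → match
11 → match
Total matched: 11

11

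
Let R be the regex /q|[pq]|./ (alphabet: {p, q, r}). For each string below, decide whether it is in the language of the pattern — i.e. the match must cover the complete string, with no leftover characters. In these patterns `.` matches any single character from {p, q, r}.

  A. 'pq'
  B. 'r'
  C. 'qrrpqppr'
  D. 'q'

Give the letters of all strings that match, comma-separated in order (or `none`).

A. 'pq' → no match
B. 'r' → match
C. 'qrrpqppr' → no match
D. 'q' → match

B, D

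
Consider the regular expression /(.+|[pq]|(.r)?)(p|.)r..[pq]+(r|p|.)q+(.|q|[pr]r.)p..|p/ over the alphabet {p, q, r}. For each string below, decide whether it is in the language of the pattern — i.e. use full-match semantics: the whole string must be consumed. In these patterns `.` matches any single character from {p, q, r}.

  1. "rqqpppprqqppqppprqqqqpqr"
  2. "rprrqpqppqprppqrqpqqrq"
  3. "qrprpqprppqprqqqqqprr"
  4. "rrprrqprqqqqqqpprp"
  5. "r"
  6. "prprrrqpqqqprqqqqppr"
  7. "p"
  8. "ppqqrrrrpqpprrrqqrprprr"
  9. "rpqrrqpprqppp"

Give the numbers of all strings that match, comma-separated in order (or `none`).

1, 3, 4, 6, 7

1 → match
2 → no match
3 → match
4 → match
5 → no match
6 → match
7 → match
8 → no match
9 → no match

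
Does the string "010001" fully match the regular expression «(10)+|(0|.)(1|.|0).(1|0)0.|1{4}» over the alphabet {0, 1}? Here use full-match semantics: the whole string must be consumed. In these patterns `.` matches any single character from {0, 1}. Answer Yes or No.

Yes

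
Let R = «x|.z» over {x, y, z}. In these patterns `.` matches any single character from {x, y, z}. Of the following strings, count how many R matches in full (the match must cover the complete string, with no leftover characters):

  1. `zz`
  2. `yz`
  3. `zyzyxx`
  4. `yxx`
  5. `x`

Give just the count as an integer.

3

1 → match
2 → match
3 → no match
4 → no match
5 → match
Total matched: 3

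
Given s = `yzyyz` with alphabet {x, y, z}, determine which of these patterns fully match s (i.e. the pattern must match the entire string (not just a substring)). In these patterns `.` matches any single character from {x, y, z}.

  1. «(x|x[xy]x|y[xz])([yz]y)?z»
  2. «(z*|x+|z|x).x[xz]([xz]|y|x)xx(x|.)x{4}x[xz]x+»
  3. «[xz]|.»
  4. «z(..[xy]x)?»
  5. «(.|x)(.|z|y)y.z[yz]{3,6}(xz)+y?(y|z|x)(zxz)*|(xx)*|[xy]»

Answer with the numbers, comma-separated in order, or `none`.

1

1 → match
2 → no match — must end with `x`
3 → no match
4 → no match — must start with `z`
5 → no match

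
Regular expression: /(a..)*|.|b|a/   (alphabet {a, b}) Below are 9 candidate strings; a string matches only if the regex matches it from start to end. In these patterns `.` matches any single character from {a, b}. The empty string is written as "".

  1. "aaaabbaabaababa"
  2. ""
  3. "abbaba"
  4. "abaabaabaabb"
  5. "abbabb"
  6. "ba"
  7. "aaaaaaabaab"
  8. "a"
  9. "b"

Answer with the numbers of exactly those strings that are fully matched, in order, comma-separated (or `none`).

1, 2, 3, 4, 5, 8, 9

1 → match
2 → match
3 → match
4 → match
5 → match
6 → no match
7 → no match
8 → match
9 → match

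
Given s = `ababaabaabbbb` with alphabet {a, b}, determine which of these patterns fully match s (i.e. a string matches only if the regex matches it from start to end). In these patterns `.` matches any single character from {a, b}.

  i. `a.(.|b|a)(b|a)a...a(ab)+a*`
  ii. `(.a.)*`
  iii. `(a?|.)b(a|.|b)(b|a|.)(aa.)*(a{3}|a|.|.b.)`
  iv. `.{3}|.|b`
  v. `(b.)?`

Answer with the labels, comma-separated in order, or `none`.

iii

i → no match
ii → no match
iii → match
iv → no match
v → no match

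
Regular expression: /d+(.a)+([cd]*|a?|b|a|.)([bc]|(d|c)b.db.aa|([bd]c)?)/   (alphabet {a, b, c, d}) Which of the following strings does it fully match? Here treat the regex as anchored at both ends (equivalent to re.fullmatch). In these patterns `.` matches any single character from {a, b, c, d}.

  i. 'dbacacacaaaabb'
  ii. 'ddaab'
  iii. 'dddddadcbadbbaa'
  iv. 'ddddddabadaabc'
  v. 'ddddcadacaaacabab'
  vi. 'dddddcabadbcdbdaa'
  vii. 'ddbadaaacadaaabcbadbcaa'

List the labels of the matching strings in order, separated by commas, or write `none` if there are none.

i → no match
ii. 'ddaab' → match
iii → match
iv → match
v → match
vi → match
vii → match

ii, iii, iv, v, vi, vii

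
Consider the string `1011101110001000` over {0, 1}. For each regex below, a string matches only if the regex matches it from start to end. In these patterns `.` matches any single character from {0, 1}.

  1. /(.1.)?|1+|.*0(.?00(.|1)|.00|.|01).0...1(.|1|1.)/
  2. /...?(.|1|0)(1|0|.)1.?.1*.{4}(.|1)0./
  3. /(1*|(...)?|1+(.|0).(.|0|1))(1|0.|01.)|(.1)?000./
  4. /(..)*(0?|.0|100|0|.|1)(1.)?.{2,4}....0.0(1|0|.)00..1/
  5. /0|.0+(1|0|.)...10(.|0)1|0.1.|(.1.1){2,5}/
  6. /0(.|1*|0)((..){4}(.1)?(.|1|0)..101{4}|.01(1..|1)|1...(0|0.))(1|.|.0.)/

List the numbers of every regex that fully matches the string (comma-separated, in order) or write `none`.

2

1 → no match
2 → match
3 → no match
4 → no match — must end with `1`
5 → no match
6 → no match — must start with `0`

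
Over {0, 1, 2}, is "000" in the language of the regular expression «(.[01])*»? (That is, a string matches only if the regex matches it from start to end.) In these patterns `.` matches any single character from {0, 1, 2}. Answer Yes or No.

No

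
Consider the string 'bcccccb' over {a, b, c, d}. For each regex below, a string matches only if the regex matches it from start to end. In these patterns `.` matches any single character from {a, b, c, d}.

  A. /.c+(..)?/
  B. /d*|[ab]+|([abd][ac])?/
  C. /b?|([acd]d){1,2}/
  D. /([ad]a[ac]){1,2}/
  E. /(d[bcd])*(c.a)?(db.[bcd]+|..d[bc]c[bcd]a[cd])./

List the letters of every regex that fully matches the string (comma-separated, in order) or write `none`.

A → match
B → no match
C → no match
D → no match
E → no match

A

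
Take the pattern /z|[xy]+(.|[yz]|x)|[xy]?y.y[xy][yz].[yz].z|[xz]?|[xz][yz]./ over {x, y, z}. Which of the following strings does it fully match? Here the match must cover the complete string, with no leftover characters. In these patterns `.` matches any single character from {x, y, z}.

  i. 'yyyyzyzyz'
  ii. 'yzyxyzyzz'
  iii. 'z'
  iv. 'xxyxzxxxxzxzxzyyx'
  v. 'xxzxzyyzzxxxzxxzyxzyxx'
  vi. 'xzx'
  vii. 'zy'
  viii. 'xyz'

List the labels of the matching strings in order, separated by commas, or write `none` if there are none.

i → match
ii → match
iii → match
iv → no match
v → no match
vi → match
vii → no match
viii → match

i, ii, iii, vi, viii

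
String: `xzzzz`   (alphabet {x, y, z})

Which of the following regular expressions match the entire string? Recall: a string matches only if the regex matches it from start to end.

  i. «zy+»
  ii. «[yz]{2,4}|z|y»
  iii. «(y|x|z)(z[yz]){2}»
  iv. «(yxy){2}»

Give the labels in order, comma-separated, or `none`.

iii

i → no match — must start with `zy`
ii → no match
iii → match
iv → no match — must start with `yxy`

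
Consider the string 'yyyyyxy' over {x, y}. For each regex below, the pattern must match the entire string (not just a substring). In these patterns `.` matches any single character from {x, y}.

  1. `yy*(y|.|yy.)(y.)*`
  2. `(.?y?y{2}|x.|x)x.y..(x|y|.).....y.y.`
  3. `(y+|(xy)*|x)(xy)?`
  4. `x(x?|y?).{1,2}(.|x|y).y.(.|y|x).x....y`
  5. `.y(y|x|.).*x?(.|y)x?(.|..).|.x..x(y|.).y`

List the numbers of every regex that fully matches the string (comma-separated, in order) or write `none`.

3, 5

1 → no match
2 → no match
3 → match
4 → no match — must start with 'x'
5 → match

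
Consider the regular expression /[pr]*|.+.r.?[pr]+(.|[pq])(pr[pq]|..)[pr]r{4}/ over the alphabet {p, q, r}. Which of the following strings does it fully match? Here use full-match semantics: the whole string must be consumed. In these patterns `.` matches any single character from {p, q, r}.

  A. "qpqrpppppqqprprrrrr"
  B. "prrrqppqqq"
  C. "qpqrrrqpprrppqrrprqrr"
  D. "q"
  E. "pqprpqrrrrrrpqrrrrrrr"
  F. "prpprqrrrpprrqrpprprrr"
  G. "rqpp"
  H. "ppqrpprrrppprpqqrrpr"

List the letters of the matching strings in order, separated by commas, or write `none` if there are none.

E

A → no match
B → no match
C → no match
D → no match
E → match
F → no match
G → no match
H → no match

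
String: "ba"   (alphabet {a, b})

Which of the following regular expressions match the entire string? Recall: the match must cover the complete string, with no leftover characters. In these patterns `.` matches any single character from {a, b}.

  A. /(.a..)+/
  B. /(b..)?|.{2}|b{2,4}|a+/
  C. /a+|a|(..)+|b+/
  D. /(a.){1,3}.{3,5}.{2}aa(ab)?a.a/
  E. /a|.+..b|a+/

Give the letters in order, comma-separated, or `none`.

A → no match
B → match
C → match
D → no match — must start with "a"
E → no match

B, C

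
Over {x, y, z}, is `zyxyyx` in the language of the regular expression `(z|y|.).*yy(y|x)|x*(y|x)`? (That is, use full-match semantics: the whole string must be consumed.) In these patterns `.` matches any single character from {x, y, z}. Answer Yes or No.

Yes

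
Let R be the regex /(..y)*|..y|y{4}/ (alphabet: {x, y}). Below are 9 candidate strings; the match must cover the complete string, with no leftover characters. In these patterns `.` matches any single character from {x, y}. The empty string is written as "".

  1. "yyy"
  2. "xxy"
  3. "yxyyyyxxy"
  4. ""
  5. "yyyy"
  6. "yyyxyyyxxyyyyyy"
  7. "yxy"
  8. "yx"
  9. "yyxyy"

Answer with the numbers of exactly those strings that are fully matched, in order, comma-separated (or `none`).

1 → match
2 → match
3 → match
4 → match
5 → match
6 → no match
7 → match
8 → no match
9 → no match

1, 2, 3, 4, 5, 7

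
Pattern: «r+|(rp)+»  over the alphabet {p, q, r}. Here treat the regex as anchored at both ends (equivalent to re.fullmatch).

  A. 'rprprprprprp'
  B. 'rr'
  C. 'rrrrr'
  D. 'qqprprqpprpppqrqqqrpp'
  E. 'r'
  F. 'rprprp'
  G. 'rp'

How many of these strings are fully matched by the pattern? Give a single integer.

A → match
B → match
C → match
D → no match
E → match
F → match
G → match
Total matched: 6

6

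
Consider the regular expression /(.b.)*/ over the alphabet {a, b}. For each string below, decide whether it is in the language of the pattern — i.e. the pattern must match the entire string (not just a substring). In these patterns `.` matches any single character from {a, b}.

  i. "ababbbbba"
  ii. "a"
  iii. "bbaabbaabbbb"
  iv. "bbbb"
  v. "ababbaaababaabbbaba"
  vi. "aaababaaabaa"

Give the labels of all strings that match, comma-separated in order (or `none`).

i → match
ii → no match
iii → no match
iv → no match
v → no match
vi → no match

i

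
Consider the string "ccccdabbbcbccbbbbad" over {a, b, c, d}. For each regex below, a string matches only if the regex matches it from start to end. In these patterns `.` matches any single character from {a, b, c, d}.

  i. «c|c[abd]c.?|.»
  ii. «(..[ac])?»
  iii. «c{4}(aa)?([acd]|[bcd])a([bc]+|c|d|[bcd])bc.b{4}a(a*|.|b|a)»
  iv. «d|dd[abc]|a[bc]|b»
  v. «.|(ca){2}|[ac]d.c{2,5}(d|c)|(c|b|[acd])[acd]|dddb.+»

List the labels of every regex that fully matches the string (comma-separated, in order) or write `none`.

i → no match
ii → no match
iii → match
iv → no match
v → no match

iii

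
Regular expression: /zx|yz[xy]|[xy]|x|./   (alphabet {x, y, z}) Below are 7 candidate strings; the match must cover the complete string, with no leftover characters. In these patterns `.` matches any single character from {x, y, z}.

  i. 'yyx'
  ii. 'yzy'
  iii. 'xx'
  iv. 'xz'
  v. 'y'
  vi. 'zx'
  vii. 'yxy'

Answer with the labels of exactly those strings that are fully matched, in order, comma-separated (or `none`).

i. 'yyx' → no match
ii. 'yzy' → match
iii. 'xx' → no match
iv. 'xz' → no match
v. 'y' → match
vi. 'zx' → match
vii. 'yxy' → no match

ii, v, vi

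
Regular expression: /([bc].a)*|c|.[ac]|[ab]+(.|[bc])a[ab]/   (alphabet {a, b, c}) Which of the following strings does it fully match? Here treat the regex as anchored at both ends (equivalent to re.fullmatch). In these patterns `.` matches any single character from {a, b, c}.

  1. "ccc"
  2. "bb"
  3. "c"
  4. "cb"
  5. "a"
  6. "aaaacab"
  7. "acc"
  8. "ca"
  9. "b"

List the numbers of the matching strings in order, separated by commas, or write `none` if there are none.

1. "ccc" → no match
2. "bb" → no match
3. "c" → match
4. "cb" → no match
5. "a" → no match
6. "aaaacab" → match
7. "acc" → no match
8. "ca" → match
9. "b" → no match

3, 6, 8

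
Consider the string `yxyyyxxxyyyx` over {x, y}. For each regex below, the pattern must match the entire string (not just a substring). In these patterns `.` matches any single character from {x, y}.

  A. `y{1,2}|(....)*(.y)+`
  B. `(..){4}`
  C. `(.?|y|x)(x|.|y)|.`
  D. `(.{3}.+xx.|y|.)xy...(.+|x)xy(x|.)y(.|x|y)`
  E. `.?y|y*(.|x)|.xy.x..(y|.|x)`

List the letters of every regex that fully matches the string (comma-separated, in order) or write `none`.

D

A → no match — must end with `y`
B → no match
C → no match
D → match
E → no match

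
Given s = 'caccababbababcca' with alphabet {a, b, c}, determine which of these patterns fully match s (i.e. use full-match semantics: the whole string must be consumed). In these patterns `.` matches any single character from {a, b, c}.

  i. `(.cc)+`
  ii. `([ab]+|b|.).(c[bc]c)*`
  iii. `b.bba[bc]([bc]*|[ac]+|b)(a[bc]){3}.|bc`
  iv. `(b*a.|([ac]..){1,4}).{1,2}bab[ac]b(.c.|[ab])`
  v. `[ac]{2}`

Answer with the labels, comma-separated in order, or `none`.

iv

i → no match — must end with 'cc'
ii → no match
iii → no match
iv → match
v → no match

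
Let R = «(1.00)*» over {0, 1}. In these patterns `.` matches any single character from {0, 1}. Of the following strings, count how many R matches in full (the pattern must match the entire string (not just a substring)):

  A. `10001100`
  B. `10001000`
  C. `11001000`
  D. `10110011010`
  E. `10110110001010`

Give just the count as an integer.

A. `10001100` → match
B. `10001000` → match
C. `11001000` → match
D. `10110011010` → no match
E → no match
Total matched: 3

3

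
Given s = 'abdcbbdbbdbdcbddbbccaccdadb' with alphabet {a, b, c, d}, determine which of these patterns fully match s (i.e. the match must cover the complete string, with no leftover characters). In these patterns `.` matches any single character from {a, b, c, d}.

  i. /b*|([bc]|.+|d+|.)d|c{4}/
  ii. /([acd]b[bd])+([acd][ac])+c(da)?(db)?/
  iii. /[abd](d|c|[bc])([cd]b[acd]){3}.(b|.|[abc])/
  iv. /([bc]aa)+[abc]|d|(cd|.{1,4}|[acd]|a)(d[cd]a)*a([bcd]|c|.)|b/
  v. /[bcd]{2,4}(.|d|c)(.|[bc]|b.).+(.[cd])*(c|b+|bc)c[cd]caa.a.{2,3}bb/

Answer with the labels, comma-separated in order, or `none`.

ii

i → no match
ii → match
iii → no match
iv → no match
v → no match — must end with 'bb'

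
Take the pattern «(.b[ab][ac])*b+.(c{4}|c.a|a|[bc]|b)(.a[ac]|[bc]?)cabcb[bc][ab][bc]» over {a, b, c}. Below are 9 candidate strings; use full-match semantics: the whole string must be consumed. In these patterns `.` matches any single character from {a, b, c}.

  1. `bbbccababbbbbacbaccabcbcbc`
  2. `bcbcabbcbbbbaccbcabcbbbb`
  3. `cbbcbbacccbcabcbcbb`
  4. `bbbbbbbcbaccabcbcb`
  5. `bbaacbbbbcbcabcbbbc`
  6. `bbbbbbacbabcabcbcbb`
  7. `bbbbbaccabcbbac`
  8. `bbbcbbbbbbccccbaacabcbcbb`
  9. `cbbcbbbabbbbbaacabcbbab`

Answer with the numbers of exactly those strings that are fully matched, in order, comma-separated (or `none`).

1 → no match
2 → no match
3 → no match
4 → no match
5 → no match
6 → match
7 → match
8 → match
9 → match

6, 7, 8, 9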